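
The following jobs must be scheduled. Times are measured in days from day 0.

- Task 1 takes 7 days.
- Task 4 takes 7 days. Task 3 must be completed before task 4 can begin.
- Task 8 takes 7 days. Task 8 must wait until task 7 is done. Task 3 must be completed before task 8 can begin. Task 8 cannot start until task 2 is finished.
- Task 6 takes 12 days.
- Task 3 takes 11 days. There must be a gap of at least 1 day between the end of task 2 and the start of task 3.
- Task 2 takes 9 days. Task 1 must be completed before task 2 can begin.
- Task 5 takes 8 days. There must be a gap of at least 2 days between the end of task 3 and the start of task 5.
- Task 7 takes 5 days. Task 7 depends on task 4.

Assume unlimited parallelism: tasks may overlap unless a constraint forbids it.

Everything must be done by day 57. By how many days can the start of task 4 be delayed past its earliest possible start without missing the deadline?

10

Nothing blocks task 1, so it runs from day 0 to day 7.
After task 1 (finishes day 7), task 2 can start at day 7 and finishes at day 16.
Task 3 cannot begin until task 2 (finishes day 16, plus 1-day gap → day 17). It runs from day 17 to 17 + 11 = day 28.
Task 4 cannot begin until task 3 (finishes day 28). It runs from day 28 to 28 + 7 = day 35.

Working backward from the deadline:
Nothing follows task 8; the deadline of day 57 is its only limit. It must start by 57 − 7 = day 50.
Task 7 must finish before task 8 (must start by day 50). With a 5-day duration, task 7 must start by 50 − 5 = day 45.
Since task 7 (must start by day 45) depends on it, task 4 must finish by day 45. Backing off its 7-day duration gives a latest start of day 38.
So task 4 can start as early as day 28 and as late as day 38, giving 38 − 28 = 10 days of slack.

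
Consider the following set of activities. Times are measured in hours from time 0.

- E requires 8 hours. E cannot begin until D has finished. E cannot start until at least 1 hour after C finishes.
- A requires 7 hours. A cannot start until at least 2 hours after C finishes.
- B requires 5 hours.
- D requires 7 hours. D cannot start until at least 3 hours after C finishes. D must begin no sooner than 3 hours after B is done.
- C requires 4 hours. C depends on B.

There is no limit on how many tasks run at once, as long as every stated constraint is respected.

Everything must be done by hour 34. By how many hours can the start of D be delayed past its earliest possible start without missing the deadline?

B can start immediately at hour 0; it finishes at hour 5.
C cannot begin until B (finishes hour 5). It runs from hour 5 to 5 + 4 = hour 9.
D needs all of C (finishes hour 9, plus 3-hour gap → hour 12); B (finishes hour 5, plus 3-hour gap → hour 8). That puts its earliest start at hour 12; it finishes at 12 + 7 = hour 19.

Working backward from the deadline:
To finish by hour 34, E (duration 8) must start no later than hour 26.
D feeds into E (must start by hour 26); so D must finish by hour 26 and therefore start by hour 19.
So D can start as early as hour 12 and as late as hour 19, giving 19 − 12 = 7 hours of slack.

7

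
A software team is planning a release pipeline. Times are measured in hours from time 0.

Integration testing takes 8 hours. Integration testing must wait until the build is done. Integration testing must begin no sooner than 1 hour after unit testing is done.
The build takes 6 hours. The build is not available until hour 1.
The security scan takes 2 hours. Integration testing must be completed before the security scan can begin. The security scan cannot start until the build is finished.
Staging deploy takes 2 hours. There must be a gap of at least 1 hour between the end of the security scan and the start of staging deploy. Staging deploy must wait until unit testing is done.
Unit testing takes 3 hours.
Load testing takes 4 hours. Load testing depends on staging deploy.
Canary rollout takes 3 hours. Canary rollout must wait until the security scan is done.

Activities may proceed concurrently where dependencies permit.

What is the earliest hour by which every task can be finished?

24

Unit testing can start immediately at hour 0; it finishes at hour 3.
After its own release at hour 1, the build can start at hour 1 and finishes at hour 7.
Integration testing cannot start until the build (finishes hour 7); unit testing (finishes hour 3, plus 1-hour gap → hour 4). The controlling bound is hour 7, so integration testing finishes at 7 + 8 = hour 15.
The security scan needs all of integration testing (finishes hour 15); the build (finishes hour 7). That puts its earliest start at hour 15; it finishes at 15 + 2 = hour 17.
After the security scan (finishes hour 17), canary rollout can start at hour 17 and finishes at hour 20.
Staging deploy has to wait for the security scan (finishes hour 17, plus 1-hour gap → hour 18); unit testing (finishes hour 3). The latest of these is hour 18, so staging deploy runs hour 18 to 18 + 2 = hour 20.
After staging deploy (finishes hour 20), load testing can start at hour 20 and finishes at hour 24.
All tasks are finished once the last one completes. Finish times: The build at 7, Unit testing at 3, Integration testing at 15, The security scan at 17, Staging deploy at 20, Canary rollout at 20, Load testing at 24. The latest is hour 24.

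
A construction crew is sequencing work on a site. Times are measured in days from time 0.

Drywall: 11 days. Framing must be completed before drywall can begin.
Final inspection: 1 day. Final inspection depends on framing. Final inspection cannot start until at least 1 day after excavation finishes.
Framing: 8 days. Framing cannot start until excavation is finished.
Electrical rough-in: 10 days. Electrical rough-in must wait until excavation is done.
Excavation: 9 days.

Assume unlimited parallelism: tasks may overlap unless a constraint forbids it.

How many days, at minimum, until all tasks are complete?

28

Excavation has no prerequisites, so it starts at day 0 and finishes at day 9.
After excavation (finishes day 9), electrical rough-in can start at day 9 and finishes at day 19.
Framing waits on excavation (finishes day 9), so it starts at day 9 and finishes at 9 + 8 = day 17.
Final inspection has to wait for framing (finishes day 17); excavation (finishes day 9, plus 1-day gap → day 10). The latest of these is day 17, so final inspection runs day 17 to 17 + 1 = day 18.
Drywall waits on framing (finishes day 17), so it starts at day 17 and finishes at 17 + 11 = day 28.
All tasks are finished once the last one completes. Finish times: Excavation at 9, Framing at 17, Electrical rough-in at 19, Drywall at 28, Final inspection at 18. The latest is day 28.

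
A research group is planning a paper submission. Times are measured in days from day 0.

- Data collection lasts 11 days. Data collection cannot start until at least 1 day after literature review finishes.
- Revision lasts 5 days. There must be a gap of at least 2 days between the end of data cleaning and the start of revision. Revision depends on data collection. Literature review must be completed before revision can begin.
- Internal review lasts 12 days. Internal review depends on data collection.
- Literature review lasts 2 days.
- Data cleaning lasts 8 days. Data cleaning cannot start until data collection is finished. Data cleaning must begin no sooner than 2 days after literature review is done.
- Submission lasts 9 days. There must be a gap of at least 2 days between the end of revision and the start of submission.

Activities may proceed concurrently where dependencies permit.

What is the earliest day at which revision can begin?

24

Literature review can start immediately at day 0; it finishes at day 2.
Data collection cannot begin until literature review (finishes day 2, plus 1-day gap → day 3). It runs from day 3 to 3 + 11 = day 14.
Data cleaning cannot start until data collection (finishes day 14); literature review (finishes day 2, plus 2-day gap → day 4). The controlling bound is day 14, so data cleaning finishes at 14 + 8 = day 22.
Revision waits on data cleaning (finishes day 22, plus 2-day gap → day 24); data collection (finishes day 14); literature review (finishes day 2). The latest of these is day 24, which is the earliest revision can start.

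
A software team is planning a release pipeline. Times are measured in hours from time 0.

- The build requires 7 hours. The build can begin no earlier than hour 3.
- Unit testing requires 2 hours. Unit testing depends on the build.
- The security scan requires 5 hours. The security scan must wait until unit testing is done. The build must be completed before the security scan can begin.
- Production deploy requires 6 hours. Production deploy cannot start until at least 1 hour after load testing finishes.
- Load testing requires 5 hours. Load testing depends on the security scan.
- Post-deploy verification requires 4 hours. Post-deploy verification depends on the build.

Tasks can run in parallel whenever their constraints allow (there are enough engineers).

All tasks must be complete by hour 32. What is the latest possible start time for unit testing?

13

Nothing follows production deploy; the deadline of hour 32 is its only limit. It must start by 32 − 6 = hour 26.
Load testing must finish before production deploy (must start by hour 26, minus 1-hour gap → hour 25). With a 5-hour duration, load testing must start by 25 − 5 = hour 20.
Since load testing (must start by hour 20) depends on it, the security scan must finish by hour 20. Backing off its 5-hour duration gives a latest start of hour 15.
Unit testing feeds into the security scan (must start by hour 15); so unit testing must finish by hour 15 and therefore start by hour 13.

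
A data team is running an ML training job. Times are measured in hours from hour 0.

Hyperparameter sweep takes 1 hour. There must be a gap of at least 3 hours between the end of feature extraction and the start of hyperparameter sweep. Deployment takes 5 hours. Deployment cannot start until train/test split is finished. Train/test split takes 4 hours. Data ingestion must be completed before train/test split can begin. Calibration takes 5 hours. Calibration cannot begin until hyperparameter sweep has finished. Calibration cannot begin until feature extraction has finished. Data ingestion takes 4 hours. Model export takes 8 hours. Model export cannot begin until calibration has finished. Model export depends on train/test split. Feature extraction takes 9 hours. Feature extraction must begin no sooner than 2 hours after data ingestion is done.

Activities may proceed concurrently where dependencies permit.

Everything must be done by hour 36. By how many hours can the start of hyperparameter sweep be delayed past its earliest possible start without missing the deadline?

Nothing blocks data ingestion, so it runs from hour 0 to hour 4.
After data ingestion (finishes hour 4, plus 2-hour gap → hour 6), feature extraction can start at hour 6 and finishes at hour 15.
Hyperparameter sweep waits on feature extraction (finishes hour 15, plus 3-hour gap → hour 18), so it starts at hour 18 and finishes at 18 + 1 = hour 19.

Working backward from the deadline:
To finish by hour 36, model export (duration 8) must start no later than hour 28.
Since model export (must start by hour 28) depends on it, calibration must finish by hour 28. Backing off its 5-hour duration gives a latest start of hour 23.
Hyperparameter sweep feeds into calibration (must start by hour 23); so hyperparameter sweep must finish by hour 23 and therefore start by hour 22.
So hyperparameter sweep can start as early as hour 18 and as late as hour 22, giving 22 − 18 = 4 hours of slack.

4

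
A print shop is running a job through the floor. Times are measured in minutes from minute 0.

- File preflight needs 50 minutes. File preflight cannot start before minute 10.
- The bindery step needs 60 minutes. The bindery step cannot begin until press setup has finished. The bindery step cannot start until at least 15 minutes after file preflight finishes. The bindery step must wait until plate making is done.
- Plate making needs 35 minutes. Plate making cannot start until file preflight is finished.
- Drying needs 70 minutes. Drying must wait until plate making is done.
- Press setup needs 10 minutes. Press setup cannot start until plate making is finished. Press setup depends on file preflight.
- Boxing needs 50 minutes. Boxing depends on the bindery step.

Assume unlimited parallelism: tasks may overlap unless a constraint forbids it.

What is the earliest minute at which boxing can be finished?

215

File preflight waits on its own release at minute 10, so it starts at minute 10 and finishes at 10 + 50 = minute 60.
After file preflight (finishes minute 60), plate making can start at minute 60 and finishes at minute 95.
Press setup needs all of plate making (finishes minute 95); file preflight (finishes minute 60). That puts its earliest start at minute 95; it finishes at 95 + 10 = minute 105.
For the bindery step: press setup (finishes minute 105); file preflight (finishes minute 60, plus 15-minute gap → minute 75); plate making (finishes minute 95). Taking the maximum gives a start of minute 105, and it finishes at 105 + 60 = minute 165.
Boxing waits on the bindery step (finishes minute 165), so it starts at minute 165 and finishes at 165 + 50 = minute 215.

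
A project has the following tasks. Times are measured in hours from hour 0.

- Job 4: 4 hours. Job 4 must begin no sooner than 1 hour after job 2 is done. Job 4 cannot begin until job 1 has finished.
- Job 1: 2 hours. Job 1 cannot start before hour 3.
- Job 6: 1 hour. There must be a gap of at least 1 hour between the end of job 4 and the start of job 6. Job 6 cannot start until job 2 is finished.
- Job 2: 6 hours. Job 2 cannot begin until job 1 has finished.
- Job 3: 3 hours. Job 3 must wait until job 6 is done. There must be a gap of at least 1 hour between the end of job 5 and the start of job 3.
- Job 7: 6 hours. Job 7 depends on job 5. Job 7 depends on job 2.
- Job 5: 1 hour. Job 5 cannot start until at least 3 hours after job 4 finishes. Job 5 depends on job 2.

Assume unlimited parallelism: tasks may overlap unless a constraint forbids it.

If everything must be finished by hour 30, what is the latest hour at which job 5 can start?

23

Job 3 has no dependents, so it just needs to finish by hour 30. Starting by 30 − 3 = hour 27 achieves that.
Job 7 has no dependents, so it just needs to finish by hour 30. Starting by 30 − 6 = hour 24 achieves that.
Job 5 has several dependents: job 3 (must start by hour 27, minus 1-hour gap → hour 26); job 7 (must start by hour 24). The earliest of those limits is hour 24, so job 5 must start by 24 − 1 = hour 23.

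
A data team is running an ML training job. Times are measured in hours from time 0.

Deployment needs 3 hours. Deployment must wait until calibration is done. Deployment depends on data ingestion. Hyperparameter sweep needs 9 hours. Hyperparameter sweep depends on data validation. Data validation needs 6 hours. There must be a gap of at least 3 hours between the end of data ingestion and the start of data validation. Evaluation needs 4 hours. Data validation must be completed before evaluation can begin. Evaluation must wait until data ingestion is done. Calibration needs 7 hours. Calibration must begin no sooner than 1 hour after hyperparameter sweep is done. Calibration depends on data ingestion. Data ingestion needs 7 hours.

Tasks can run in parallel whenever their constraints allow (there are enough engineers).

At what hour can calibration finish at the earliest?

33

Data ingestion has no prerequisites, so it starts at hour 0 and finishes at hour 7.
After data ingestion (finishes hour 7, plus 3-hour gap → hour 10), data validation can start at hour 10 and finishes at hour 16.
Hyperparameter sweep cannot begin until data validation (finishes hour 16). It runs from hour 16 to 16 + 9 = hour 25.
For calibration: hyperparameter sweep (finishes hour 25, plus 1-hour gap → hour 26); data ingestion (finishes hour 7). Taking the maximum gives a start of hour 26, and it finishes at 26 + 7 = hour 33.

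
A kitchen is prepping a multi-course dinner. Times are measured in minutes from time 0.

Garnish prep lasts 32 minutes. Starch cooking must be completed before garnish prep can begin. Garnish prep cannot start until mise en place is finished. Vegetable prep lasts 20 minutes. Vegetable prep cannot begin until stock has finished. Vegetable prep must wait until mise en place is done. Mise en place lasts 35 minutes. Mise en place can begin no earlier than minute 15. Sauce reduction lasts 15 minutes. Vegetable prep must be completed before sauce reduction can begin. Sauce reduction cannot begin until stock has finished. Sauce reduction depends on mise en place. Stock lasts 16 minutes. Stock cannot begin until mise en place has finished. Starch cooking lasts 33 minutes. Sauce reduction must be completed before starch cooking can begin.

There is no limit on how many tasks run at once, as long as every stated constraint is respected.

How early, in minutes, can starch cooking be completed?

Mise en place cannot begin until its own release at minute 15. It runs from minute 15 to 15 + 35 = minute 50.
Stock waits on mise en place (finishes minute 50), so it starts at minute 50 and finishes at 50 + 16 = minute 66.
Vegetable prep needs all of stock (finishes minute 66); mise en place (finishes minute 50). That puts its earliest start at minute 66; it finishes at 66 + 20 = minute 86.
Sauce reduction needs all of vegetable prep (finishes minute 86); stock (finishes minute 66); mise en place (finishes minute 50). That puts its earliest start at minute 86; it finishes at 86 + 15 = minute 101.
Starch cooking cannot begin until sauce reduction (finishes minute 101). It runs from minute 101 to 101 + 33 = minute 134.

134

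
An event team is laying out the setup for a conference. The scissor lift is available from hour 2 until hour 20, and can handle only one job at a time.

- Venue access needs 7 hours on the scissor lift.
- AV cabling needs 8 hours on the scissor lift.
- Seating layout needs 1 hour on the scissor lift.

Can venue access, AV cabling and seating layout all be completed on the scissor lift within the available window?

Yes

The scissor lift window is 20 − 2 = 18 hours.
Running back to back, the jobs need 7 + 8 + 1 = 16 hours on the scissor lift.
Since 16 ≤ 18, they fit within the window.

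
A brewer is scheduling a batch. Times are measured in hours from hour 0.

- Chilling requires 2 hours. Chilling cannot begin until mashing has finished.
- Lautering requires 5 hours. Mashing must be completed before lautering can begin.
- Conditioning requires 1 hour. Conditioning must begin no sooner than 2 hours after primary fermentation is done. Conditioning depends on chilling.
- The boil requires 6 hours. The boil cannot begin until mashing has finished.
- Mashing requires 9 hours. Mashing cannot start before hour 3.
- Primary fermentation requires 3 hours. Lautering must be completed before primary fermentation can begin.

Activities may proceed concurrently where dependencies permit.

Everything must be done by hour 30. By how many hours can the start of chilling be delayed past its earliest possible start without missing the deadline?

Mashing cannot begin until its own release at hour 3. It runs from hour 3 to 3 + 9 = hour 12.
Chilling cannot begin until mashing (finishes hour 12). It runs from hour 12 to 12 + 2 = hour 14.

Working backward from the deadline:
Conditioning must finish by hour 30; it takes 1 hour, so it must start by 30 − 1 = hour 29.
Chilling must finish before conditioning (must start by hour 29). With a 2-hour duration, chilling must start by 29 − 2 = hour 27.
So chilling can start as early as hour 12 and as late as hour 27, giving 27 − 12 = 15 hours of slack.

15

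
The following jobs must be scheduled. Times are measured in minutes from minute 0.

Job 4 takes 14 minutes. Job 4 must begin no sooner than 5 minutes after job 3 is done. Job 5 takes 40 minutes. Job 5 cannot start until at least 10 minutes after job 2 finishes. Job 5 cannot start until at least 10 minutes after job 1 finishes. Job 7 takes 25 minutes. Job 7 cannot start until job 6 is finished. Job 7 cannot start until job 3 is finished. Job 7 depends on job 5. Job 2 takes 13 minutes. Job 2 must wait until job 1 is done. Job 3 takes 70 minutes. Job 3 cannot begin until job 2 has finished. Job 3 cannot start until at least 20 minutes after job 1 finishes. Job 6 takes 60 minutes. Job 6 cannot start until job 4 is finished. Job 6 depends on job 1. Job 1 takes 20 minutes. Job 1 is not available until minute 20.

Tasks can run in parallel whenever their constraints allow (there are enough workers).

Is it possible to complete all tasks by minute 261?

Job 1 cannot begin until its own release at minute 20. It runs from minute 20 to 20 + 20 = minute 40.
Job 2 cannot begin until job 1 (finishes minute 40). It runs from minute 40 to 40 + 13 = minute 53.
Job 5 has to wait for job 2 (finishes minute 53, plus 10-minute gap → minute 63); job 1 (finishes minute 40, plus 10-minute gap → minute 50). The latest of these is minute 63, so job 5 runs minute 63 to 63 + 40 = minute 103.
For job 3: job 2 (finishes minute 53); job 1 (finishes minute 40, plus 20-minute gap → minute 60). Taking the maximum gives a start of minute 60, and it finishes at 60 + 70 = minute 130.
After job 3 (finishes minute 130, plus 5-minute gap → minute 135), job 4 can start at minute 135 and finishes at minute 149.
Job 6 has to wait for job 4 (finishes minute 149); job 1 (finishes minute 40). The latest of these is minute 149, so job 6 runs minute 149 to 149 + 60 = minute 209.
Job 7 needs all of job 6 (finishes minute 209); job 3 (finishes minute 130); job 5 (finishes minute 103). That puts its earliest start at minute 209; it finishes at 209 + 25 = minute 234.
Every task is finished by minute 234, which is no later than the deadline of 261, so the schedule is feasible.

Yes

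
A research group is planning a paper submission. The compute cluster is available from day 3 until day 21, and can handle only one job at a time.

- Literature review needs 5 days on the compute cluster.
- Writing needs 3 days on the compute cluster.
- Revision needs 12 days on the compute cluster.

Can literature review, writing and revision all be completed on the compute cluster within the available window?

The compute cluster window is 21 − 3 = 18 days.
Running back to back, the jobs need 5 + 3 + 12 = 20 days on the compute cluster.
Since 20 > 18, they cannot all fit.

No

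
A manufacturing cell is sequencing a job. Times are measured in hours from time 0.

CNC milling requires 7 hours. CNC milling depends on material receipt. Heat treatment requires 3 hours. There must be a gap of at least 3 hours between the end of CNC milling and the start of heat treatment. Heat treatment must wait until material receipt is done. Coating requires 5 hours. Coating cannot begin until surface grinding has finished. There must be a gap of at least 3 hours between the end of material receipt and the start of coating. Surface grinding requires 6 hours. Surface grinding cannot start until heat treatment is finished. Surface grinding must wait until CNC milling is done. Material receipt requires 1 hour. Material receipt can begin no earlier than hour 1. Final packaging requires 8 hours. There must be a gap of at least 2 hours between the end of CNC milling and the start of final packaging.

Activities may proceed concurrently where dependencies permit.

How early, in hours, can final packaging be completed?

19

Material receipt cannot begin until its own release at hour 1. It runs from hour 1 to 1 + 1 = hour 2.
CNC milling waits on material receipt (finishes hour 2), so it starts at hour 2 and finishes at 2 + 7 = hour 9.
Final packaging cannot begin until CNC milling (finishes hour 9, plus 2-hour gap → hour 11). It runs from hour 11 to 11 + 8 = hour 19.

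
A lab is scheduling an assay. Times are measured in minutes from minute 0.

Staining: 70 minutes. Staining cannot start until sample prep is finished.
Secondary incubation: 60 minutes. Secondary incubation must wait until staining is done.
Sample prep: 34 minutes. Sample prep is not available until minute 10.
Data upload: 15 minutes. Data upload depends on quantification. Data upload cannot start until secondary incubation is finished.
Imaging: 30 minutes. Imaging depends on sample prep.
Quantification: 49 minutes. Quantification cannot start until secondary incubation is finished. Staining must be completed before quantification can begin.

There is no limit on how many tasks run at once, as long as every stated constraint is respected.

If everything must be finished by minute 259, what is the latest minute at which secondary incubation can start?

Nothing follows data upload; the deadline of minute 259 is its only limit. It must start by 259 − 15 = minute 244.
Quantification has to be done before data upload (must start by minute 244). That means finishing by minute 244, i.e. starting by 244 − 49 = minute 195.
Secondary incubation must finish in time for quantification (must start by minute 195); data upload (must start by minute 244). The tightest is minute 195, so secondary incubation must start by 195 − 60 = minute 135.

135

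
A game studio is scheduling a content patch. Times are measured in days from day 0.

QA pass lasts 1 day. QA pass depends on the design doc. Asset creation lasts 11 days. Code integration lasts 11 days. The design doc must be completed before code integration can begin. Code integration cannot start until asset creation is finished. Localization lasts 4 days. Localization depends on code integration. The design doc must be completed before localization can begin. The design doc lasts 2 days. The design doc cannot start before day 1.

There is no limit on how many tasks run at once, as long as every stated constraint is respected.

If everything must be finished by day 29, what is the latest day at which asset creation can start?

3

Localization has no dependents, so it just needs to finish by day 29. Starting by 29 − 4 = day 25 achieves that.
Code integration feeds into localization (must start by day 25); so code integration must finish by day 25 and therefore start by day 14.
Asset creation feeds into code integration (must start by day 14); so asset creation must finish by day 14 and therefore start by day 3.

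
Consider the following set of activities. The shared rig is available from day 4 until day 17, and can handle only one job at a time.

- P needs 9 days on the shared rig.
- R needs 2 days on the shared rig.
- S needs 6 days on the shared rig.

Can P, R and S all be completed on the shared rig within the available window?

No

The shared rig window is 17 − 4 = 13 days.
Running back to back, the jobs need 9 + 2 + 6 = 17 days on the shared rig.
Since 17 > 13, they cannot all fit.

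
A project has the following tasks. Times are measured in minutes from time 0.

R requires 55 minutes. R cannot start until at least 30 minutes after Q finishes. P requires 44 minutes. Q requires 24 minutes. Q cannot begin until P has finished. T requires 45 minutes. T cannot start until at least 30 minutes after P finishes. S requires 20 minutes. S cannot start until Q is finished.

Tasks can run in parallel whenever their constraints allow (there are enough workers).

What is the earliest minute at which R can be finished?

153

P can start immediately at minute 0; it finishes at minute 44.
After P (finishes minute 44), Q can start at minute 44 and finishes at minute 68.
R cannot begin until Q (finishes minute 68, plus 30-minute gap → minute 98). It runs from minute 98 to 98 + 55 = minute 153.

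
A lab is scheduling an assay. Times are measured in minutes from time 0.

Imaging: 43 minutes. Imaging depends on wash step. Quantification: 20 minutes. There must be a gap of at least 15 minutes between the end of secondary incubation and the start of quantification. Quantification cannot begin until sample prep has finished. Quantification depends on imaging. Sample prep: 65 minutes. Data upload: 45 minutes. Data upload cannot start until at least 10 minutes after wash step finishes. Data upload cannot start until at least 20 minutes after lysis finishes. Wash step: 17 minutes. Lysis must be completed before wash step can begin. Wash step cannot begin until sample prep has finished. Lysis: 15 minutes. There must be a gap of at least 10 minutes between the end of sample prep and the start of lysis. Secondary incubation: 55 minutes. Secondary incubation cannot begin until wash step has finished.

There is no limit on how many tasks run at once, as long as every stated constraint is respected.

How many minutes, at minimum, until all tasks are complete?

Sample prep can start immediately at minute 0; it finishes at minute 65.
After sample prep (finishes minute 65, plus 10-minute gap → minute 75), lysis can start at minute 75 and finishes at minute 90.
Wash step has to wait for lysis (finishes minute 90); sample prep (finishes minute 65). The latest of these is minute 90, so wash step runs minute 90 to 90 + 17 = minute 107.
Data upload cannot start until wash step (finishes minute 107, plus 10-minute gap → minute 117); lysis (finishes minute 90, plus 20-minute gap → minute 110). The controlling bound is minute 117, so data upload finishes at 117 + 45 = minute 162.
Imaging waits on wash step (finishes minute 107), so it starts at minute 107 and finishes at 107 + 43 = minute 150.
Secondary incubation cannot begin until wash step (finishes minute 107). It runs from minute 107 to 107 + 55 = minute 162.
Quantification has to wait for secondary incubation (finishes minute 162, plus 15-minute gap → minute 177); sample prep (finishes minute 65); imaging (finishes minute 150). The latest of these is minute 177, so quantification runs minute 177 to 177 + 20 = minute 197.
All tasks are finished once the last one completes. Finish times: Sample prep at 65, Lysis at 90, Wash step at 107, Secondary incubation at 162, Imaging at 150, Quantification at 197, Data upload at 162. The latest is minute 197.

197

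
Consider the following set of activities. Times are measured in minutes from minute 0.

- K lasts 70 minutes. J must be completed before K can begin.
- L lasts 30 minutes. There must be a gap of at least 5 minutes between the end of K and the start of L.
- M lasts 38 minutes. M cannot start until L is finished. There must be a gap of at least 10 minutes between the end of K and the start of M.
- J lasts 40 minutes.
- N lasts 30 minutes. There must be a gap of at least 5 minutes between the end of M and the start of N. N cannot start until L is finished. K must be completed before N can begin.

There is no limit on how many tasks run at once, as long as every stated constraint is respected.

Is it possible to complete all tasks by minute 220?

Yes

Nothing blocks J, so it runs from minute 0 to minute 40.
K waits on J (finishes minute 40), so it starts at minute 40 and finishes at 40 + 70 = minute 110.
After K (finishes minute 110, plus 5-minute gap → minute 115), L can start at minute 115 and finishes at minute 145.
M cannot start until L (finishes minute 145); K (finishes minute 110, plus 10-minute gap → minute 120). The controlling bound is minute 145, so M finishes at 145 + 38 = minute 183.
N needs all of M (finishes minute 183, plus 5-minute gap → minute 188); L (finishes minute 145); K (finishes minute 110). That puts its earliest start at minute 188; it finishes at 188 + 30 = minute 218.
Every task is finished by minute 218, which is no later than the deadline of 220, so the schedule is feasible.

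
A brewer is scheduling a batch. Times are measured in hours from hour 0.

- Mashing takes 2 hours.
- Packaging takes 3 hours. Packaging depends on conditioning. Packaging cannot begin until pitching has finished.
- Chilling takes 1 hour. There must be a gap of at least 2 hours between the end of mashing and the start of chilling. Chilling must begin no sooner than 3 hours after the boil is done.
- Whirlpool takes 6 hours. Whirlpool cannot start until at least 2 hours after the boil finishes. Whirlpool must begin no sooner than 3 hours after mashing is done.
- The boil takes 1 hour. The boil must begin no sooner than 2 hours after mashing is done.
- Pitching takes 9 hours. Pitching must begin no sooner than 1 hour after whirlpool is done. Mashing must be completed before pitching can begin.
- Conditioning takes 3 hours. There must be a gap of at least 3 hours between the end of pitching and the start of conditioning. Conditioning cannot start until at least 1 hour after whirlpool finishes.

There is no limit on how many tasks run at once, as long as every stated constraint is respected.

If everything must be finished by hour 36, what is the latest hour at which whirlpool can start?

To finish by hour 36, packaging (duration 3) must start no later than hour 33.
Conditioning must finish before packaging (must start by hour 33). With a 3-hour duration, conditioning must start by 33 − 3 = hour 30.
Pitching has several dependents: conditioning (must start by hour 30, minus 3-hour gap → hour 27); packaging (must start by hour 33). The earliest of those limits is hour 27, so pitching must start by 27 − 9 = hour 18.
Whirlpool must finish in time for pitching (must start by hour 18, minus 1-hour gap → hour 17); conditioning (must start by hour 30, minus 1-hour gap → hour 29). The tightest is hour 17, so whirlpool must start by 17 − 6 = hour 11.

11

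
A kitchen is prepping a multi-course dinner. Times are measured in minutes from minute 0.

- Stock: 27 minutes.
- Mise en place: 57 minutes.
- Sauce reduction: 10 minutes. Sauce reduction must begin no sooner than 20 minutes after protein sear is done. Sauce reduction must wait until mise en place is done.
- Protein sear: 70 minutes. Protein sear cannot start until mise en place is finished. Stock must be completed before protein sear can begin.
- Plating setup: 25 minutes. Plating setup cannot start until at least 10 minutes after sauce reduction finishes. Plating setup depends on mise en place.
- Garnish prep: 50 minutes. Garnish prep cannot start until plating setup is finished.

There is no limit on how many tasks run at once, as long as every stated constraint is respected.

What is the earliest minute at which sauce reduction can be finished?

Nothing blocks stock, so it runs from minute 0 to minute 27.
Mise en place can start immediately at minute 0; it finishes at minute 57.
For protein sear: mise en place (finishes minute 57); stock (finishes minute 27). Taking the maximum gives a start of minute 57, and it finishes at 57 + 70 = minute 127.
Sauce reduction has to wait for protein sear (finishes minute 127, plus 20-minute gap → minute 147); mise en place (finishes minute 57). The latest of these is minute 147, so sauce reduction runs minute 147 to 147 + 10 = minute 157.

157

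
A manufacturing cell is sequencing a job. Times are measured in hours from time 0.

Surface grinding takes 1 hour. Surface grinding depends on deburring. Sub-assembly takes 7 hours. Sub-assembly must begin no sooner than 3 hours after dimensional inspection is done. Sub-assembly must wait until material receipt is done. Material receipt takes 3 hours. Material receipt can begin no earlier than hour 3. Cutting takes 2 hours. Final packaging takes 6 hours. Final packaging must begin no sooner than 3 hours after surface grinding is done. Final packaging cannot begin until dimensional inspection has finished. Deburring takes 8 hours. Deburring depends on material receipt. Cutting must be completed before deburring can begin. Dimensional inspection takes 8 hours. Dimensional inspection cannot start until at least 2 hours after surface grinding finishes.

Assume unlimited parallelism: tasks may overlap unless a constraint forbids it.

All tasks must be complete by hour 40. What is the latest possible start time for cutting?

9

To finish by hour 40, sub-assembly (duration 7) must start no later than hour 33.
Final packaging must finish by hour 40; it takes 6 hours, so it must start by 40 − 6 = hour 34.
Dimensional inspection feeds sub-assembly (must start by hour 33, minus 3-hour gap → hour 30); final packaging (must start by hour 34). Taking the minimum, dimensional inspection must finish by hour 30 and start by 30 − 8 = hour 22.
For surface grinding: dimensional inspection (must start by hour 22, minus 2-hour gap → hour 20); final packaging (must start by hour 34, minus 3-hour gap → hour 31). The most restrictive is hour 20; with a 1-hour duration, surface grinding must start by hour 19.
Deburring has to be done before surface grinding (must start by hour 19). That means finishing by hour 19, i.e. starting by 19 − 8 = hour 11.
Cutting must finish before deburring (must start by hour 11). With a 2-hour duration, cutting must start by 11 − 2 = hour 9.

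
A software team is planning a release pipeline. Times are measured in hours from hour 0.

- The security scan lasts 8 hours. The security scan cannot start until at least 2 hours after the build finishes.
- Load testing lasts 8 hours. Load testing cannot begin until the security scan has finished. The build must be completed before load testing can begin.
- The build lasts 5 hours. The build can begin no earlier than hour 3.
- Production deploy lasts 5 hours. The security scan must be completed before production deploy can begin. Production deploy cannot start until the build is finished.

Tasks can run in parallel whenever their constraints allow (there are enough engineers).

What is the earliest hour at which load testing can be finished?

After its own release at hour 3, the build can start at hour 3 and finishes at hour 8.
The security scan waits on the build (finishes hour 8, plus 2-hour gap → hour 10), so it starts at hour 10 and finishes at 10 + 8 = hour 18.
Load testing needs all of the security scan (finishes hour 18); the build (finishes hour 8). That puts its earliest start at hour 18; it finishes at 18 + 8 = hour 26.

26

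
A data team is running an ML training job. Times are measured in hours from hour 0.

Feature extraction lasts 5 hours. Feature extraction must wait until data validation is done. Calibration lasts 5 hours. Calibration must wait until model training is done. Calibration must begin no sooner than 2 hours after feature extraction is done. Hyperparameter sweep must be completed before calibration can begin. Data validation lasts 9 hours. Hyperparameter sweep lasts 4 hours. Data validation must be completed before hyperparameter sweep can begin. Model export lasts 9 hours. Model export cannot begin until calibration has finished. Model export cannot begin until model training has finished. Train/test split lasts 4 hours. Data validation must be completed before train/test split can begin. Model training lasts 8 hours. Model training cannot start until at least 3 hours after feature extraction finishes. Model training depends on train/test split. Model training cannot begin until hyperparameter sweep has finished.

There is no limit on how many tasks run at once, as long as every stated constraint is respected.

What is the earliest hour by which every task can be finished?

39

Nothing blocks data validation, so it runs from hour 0 to hour 9.
After data validation (finishes hour 9), hyperparameter sweep can start at hour 9 and finishes at hour 13.
Train/test split waits on data validation (finishes hour 9), so it starts at hour 9 and finishes at 9 + 4 = hour 13.
Feature extraction cannot begin until data validation (finishes hour 9). It runs from hour 9 to 9 + 5 = hour 14.
For model training: feature extraction (finishes hour 14, plus 3-hour gap → hour 17); train/test split (finishes hour 13); hyperparameter sweep (finishes hour 13). Taking the maximum gives a start of hour 17, and it finishes at 17 + 8 = hour 25.
For calibration: model training (finishes hour 25); feature extraction (finishes hour 14, plus 2-hour gap → hour 16); hyperparameter sweep (finishes hour 13). Taking the maximum gives a start of hour 25, and it finishes at 25 + 5 = hour 30.
Model export needs all of calibration (finishes hour 30); model training (finishes hour 25). That puts its earliest start at hour 30; it finishes at 30 + 9 = hour 39.
All tasks are finished once the last one completes. Finish times: Data validation at 9, Feature extraction at 14, Train/test split at 13, Hyperparameter sweep at 13, Model training at 25, Calibration at 30, Model export at 39. The latest is hour 39.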